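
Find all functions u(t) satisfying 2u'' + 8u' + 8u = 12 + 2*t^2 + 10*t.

Divide through by 2: u'' + 4u' + 4u = 6 + t^2 + 5*t.
Characteristic equation r² + 4r + 4 = 0 has discriminant (4)² - 4·(4) = 0, so r = -2 is a repeated root.
Hence u_h = (C1 + C2*t)*exp(-2*t).
For the particular solution try u_p = A0 + A1*t + A2*t^2. Substituting and matching coefficients of each power of t gives A0 = 5/8, A1 = 3/4, A2 = 1/4, so u_p = 5/8 + t^2/4 + 3*t/4.

u = 5/8 + t**2/4 + 3*t/4 + C1*exp(-2*t) + C2*t*exp(-2*t)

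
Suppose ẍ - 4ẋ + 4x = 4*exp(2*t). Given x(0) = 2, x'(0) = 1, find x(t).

Characteristic equation r² - 4r + 4 = 0 has discriminant (-4)² - 4·(4) = 0, so r = 2 is a repeated root.
Hence x_h = (C1 + C2*t)*exp(2*t).
Since exp(2*t) solves the homogeneous equation (r = 2 is a root of multiplicity 2), multiply the trial by t^2. Try x_p = A*t^2*exp(2*t). Substituting into the equation and dividing by exp(2*t) gives A = 2, so x_p = 2*t^2*exp(2*t).
General solution: x = C1*exp(2*t) + 2*t^2*exp(2*t) + C2*t*exp(2*t).
Apply the initial conditions: x(0) = C1 = 2 and x'(0) = C2 + 2*C1 = 1. Solving gives C1 = 2, C2 = -3.

x = 2*exp(2*t) - 3*t*exp(2*t) + 2*t**2*exp(2*t)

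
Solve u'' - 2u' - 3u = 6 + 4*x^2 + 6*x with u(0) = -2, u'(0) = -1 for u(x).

Characteristic equation r² - 2r - 3 = 0 factors as (r + 1)(r - 3) = 0, so r = -1, 3.
Hence u_h = C1*exp(-x) + C2*exp(3*x).
For the particular solution try u_p = A0 + A1*x + A2*x^2. Substituting and matching coefficients of each power of x gives A0 = -74/27, A1 = -2/9, A2 = -4/3, so u_p = -74/27 - 4*x^2/3 - 2*x/9.
General solution: u = -74/27 - 4*x^2/3 - 2*x/9 + C1*exp(-x) + C2*exp(3*x).
Apply the initial conditions: u(0) = -74/27 + C1 + C2 = -2 and u'(0) = -2/9 - C1 + 3*C2 = -1. Solving gives C1 = 3/4, C2 = -1/108.

u = -74/27 - 4*x**2/3 - 2*x/9 - exp(3*x)/108 + 3*exp(-x)/4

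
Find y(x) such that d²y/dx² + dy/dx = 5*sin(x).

Characteristic equation r² + r = 0 factors as (r + 1)r = 0, so r = -1, 0.
Hence y_h = C1*exp(-x) + C2.
Try y_p = A*cos(x) + B*sin(x). Substituting and equating the coefficients of cos(x) and sin(x) gives A = -5/2, B = -5/2, so y_p = -5*cos(x)/2 - 5*sin(x)/2.

y = C2 - 5*cos(x)/2 - 5*sin(x)/2 + C1*exp(-x)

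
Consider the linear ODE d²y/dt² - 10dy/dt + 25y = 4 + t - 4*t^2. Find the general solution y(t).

y = 86/625 - 11*t/125 - 4*t**2/25 + C1*exp(5*t) + C2*t*exp(5*t)

Characteristic equation r² - 10r + 25 = 0 has discriminant (-10)² - 4·(25) = 0, so r = 5 is a repeated root.
Hence y_h = (C1 + C2*t)*exp(5*t).
For the particular solution try y_p = A0 + A1*t + A2*t^2. Substituting and matching coefficients of each power of t gives A0 = 86/625, A1 = -11/125, A2 = -4/25, so y_p = 86/625 - 11*t/125 - 4*t^2/25.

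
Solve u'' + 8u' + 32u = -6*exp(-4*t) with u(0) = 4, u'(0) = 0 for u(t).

Characteristic equation r² + 8r + 32 = 0 has discriminant (8)² - 4·(32) = -64 < 0, so r = -4 ± 4i.
Hence u_h = C1*cos(4*t)*exp(-4*t) + C2*exp(-4*t)*sin(4*t).
Try u_p = A*exp(-4*t). Substituting into the equation and dividing by exp(-4*t) gives A = -3/8, so u_p = -3*exp(-4*t)/8.
General solution: u = -3*exp(-4*t)/8 + C1*cos(4*t)*exp(-4*t) + C2*exp(-4*t)*sin(4*t).
Apply the initial conditions: u(0) = -3/8 + C1 = 4 and u'(0) = 3/2 - 4*C1 + 4*C2 = 0. Solving gives C1 = 35/8, C2 = 4.

u = -3*exp(-4*t)/8 + 4*exp(-4*t)*sin(4*t) + 35*cos(4*t)*exp(-4*t)/8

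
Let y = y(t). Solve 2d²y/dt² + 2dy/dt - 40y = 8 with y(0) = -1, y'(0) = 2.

Divide through by 2: y'' + y' - 20y = 4.
Characteristic equation r² + r - 20 = 0 factors as (r - 4)(r + 5) = 0, so r = 4, -5.
Hence y_h = C1*exp(4*t) + C2*exp(-5*t).
For the particular solution try y_p = A0. Substituting and matching coefficients of each power of t gives A0 = -1/5, so y_p = -1/5.
General solution: y = -1/5 + C1*exp(4*t) + C2*exp(-5*t).
Apply the initial conditions: y(0) = -1/5 + C1 + C2 = -1 and y'(0) = -5*C2 + 4*C1 = 2. Solving gives C1 = -2/9, C2 = -26/45.

y = -1/5 - 26*exp(-5*t)/45 - 2*exp(4*t)/9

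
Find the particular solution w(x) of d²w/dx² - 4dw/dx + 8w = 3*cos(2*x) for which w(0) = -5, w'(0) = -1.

Characteristic equation r² - 4r + 8 = 0 has discriminant (-4)² - 4·(8) = -16 < 0, so r = 2 ± 2i.
Hence w_h = C1*cos(2*x)*exp(2*x) + C2*exp(2*x)*sin(2*x).
Try w_p = A*cos(2*x) + B*sin(2*x). Substituting and equating the coefficients of cos(2x) and sin(2x) gives A = 3/20, B = -3/10, so w_p = -3*sin(2*x)/10 + 3*cos(2*x)/20.
General solution: w = -3*sin(2*x)/10 + 3*cos(2*x)/20 + C1*cos(2*x)*exp(2*x) + C2*exp(2*x)*sin(2*x).
Apply the initial conditions: w(0) = 3/20 + C1 = -5 and w'(0) = -3/5 + 2*C1 + 2*C2 = -1. Solving gives C1 = -103/20, C2 = 99/20.

w = -3*sin(2*x)/10 + 3*cos(2*x)/20 - 103*cos(2*x)*exp(2*x)/20 + 99*exp(2*x)*sin(2*x)/20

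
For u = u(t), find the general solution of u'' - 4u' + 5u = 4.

Characteristic equation r² - 4r + 5 = 0 has discriminant (-4)² - 4·(5) = -4 < 0, so r = 2 ± i.
Hence u_h = C1*cos(t)*exp(2*t) + C2*exp(2*t)*sin(t).
For the particular solution try u_p = A0. Substituting and matching coefficients of each power of t gives A0 = 4/5, so u_p = 4/5.

u = 4/5 + C1*cos(t)*exp(2*t) + C2*exp(2*t)*sin(t)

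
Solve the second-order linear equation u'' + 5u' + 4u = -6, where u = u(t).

u = -3/2 + C1*exp(-4*t) + C2*exp(-t)

Characteristic equation r² + 5r + 4 = 0 factors as (r + 4)(r + 1) = 0, so r = -4, -1.
Hence u_h = C1*exp(-4*t) + C2*exp(-t).
For the particular solution try u_p = A0. Substituting and matching coefficients of each power of t gives A0 = -3/2, so u_p = -3/2.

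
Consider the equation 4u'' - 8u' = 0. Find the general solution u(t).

u = C2 + C1*exp(2*t)

Divide through by 4: u'' - 2u' = 0.
Characteristic equation r² - 2r = 0 factors as (r - 2)r = 0, so r = 2, 0.
Hence u_h = C1*exp(2*t) + C2.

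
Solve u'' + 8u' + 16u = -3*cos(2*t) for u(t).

Characteristic equation r² + 8r + 16 = 0 has discriminant (8)² - 4·(16) = 0, so r = -4 is a repeated root.
Hence u_h = (C1 + C2*t)*exp(-4*t).
Try u_p = A*cos(2*t) + B*sin(2*t). Substituting and equating the coefficients of cos(2t) and sin(2t) gives A = -9/100, B = -3/25, so u_p = -9*cos(2*t)/100 - 3*sin(2*t)/25.

u = -9*cos(2*t)/100 - 3*sin(2*t)/25 + C1*exp(-4*t) + C2*t*exp(-4*t)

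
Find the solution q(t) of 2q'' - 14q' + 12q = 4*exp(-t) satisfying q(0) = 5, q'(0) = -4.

Divide through by 2: q'' - 7q' + 6q = 2*exp(-t).
Characteristic equation r² - 7r + 6 = 0 factors as (r - 1)(r - 6) = 0, so r = 1, 6.
Hence q_h = C1*exp(t) + C2*exp(6*t).
Try q_p = A*exp(-t). Substituting into the equation and dividing by exp(-t) gives A = 1/7, so q_p = exp(-t)/7.
General solution: q = exp(-t)/7 + C1*exp(t) + C2*exp(6*t).
Apply the initial conditions: q(0) = 1/7 + C1 + C2 = 5 and q'(0) = -1/7 + C1 + 6*C2 = -4. Solving gives C1 = 33/5, C2 = -61/35.

q = -61*exp(6*t)/35 + exp(-t)/7 + 33*exp(t)/5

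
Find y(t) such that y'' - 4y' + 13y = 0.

Characteristic equation r² - 4r + 13 = 0 has discriminant (-4)² - 4·(13) = -36 < 0, so r = 2 ± 3i.
Hence y_h = C1*cos(3*t)*exp(2*t) + C2*exp(2*t)*sin(3*t).

y = C1*cos(3*t)*exp(2*t) + C2*exp(2*t)*sin(3*t)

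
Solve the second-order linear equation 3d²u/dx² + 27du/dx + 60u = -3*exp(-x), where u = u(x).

Divide through by 3: u'' + 9u' + 20u = -exp(-x).
Characteristic equation r² + 9r + 20 = 0 factors as (r + 4)(r + 5) = 0, so r = -4, -5.
Hence u_h = C1*exp(-4*x) + C2*exp(-5*x).
Try u_p = A*exp(-x). Substituting into the equation and dividing by exp(-x) gives A = -1/12, so u_p = -exp(-x)/12.

u = -exp(-x)/12 + C1*exp(-4*x) + C2*exp(-5*x)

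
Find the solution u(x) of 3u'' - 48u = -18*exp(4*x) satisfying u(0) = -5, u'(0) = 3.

u = -95*exp(-4*x)/32 - 65*exp(4*x)/32 - 3*x*exp(4*x)/4

Divide through by 3: u'' - 16u = -6*exp(4*x).
Characteristic equation r² - 16 = 0 factors as (r + 4)(r - 4) = 0, so r = -4, 4.
Hence u_h = C1*exp(-4*x) + C2*exp(4*x).
Since exp(4*x) solves the homogeneous equation (r = 4 is a root of multiplicity 1), multiply the trial by x. Try u_p = A*x*exp(4*x). Substituting into the equation and dividing by exp(4*x) gives A = -3/4, so u_p = -3*x*exp(4*x)/4.
General solution: u = C1*exp(-4*x) + C2*exp(4*x) - 3*x*exp(4*x)/4.
Apply the initial conditions: u(0) = C1 + C2 = -5 and u'(0) = -3/4 - 4*C1 + 4*C2 = 3. Solving gives C1 = -95/32, C2 = -65/32.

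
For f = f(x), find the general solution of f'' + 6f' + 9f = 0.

Characteristic equation r² + 6r + 9 = 0 has discriminant (6)² - 4·(9) = 0, so r = -3 is a repeated root.
Hence f_h = (C1 + C2*x)*exp(-3*x).

f = C1*exp(-3*x) + C2*x*exp(-3*x)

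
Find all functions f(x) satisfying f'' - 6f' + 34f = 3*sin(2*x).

f = cos(2*x)/29 + 5*sin(2*x)/58 + C1*cos(5*x)*exp(3*x) + C2*exp(3*x)*sin(5*x)

Characteristic equation r² - 6r + 34 = 0 has discriminant (-6)² - 4·(34) = -100 < 0, so r = 3 ± 5i.
Hence f_h = C1*cos(5*x)*exp(3*x) + C2*exp(3*x)*sin(5*x).
Try f_p = A*cos(2*x) + B*sin(2*x). Substituting and equating the coefficients of cos(2x) and sin(2x) gives A = 1/29, B = 5/58, so f_p = cos(2*x)/29 + 5*sin(2*x)/58.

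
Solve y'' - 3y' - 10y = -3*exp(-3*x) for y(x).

Characteristic equation r² - 3r - 10 = 0 factors as (r - 5)(r + 2) = 0, so r = 5, -2.
Hence y_h = C1*exp(5*x) + C2*exp(-2*x).
Try y_p = A*exp(-3*x). Substituting into the equation and dividing by exp(-3*x) gives A = -3/8, so y_p = -3*exp(-3*x)/8.

y = -3*exp(-3*x)/8 + C1*exp(5*x) + C2*exp(-2*x)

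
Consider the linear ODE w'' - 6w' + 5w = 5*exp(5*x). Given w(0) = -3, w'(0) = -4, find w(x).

w = -39*exp(x)/16 - 9*exp(5*x)/16 + 5*x*exp(5*x)/4

Characteristic equation r² - 6r + 5 = 0 factors as (r - 1)(r - 5) = 0, so r = 1, 5.
Hence w_h = C1*exp(x) + C2*exp(5*x).
Since exp(5*x) solves the homogeneous equation (r = 5 is a root of multiplicity 1), multiply the trial by x. Try w_p = A*x*exp(5*x). Substituting into the equation and dividing by exp(5*x) gives A = 5/4, so w_p = 5*x*exp(5*x)/4.
General solution: w = C1*exp(x) + C2*exp(5*x) + 5*x*exp(5*x)/4.
Apply the initial conditions: w(0) = C1 + C2 = -3 and w'(0) = 5/4 + C1 + 5*C2 = -4. Solving gives C1 = -39/16, C2 = -9/16.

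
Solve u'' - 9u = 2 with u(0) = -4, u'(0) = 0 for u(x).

Characteristic equation r² - 9 = 0 factors as (r + 3)(r - 3) = 0, so r = -3, 3.
Hence u_h = C1*exp(-3*x) + C2*exp(3*x).
For the particular solution try u_p = A0. Substituting and matching coefficients of each power of x gives A0 = -2/9, so u_p = -2/9.
General solution: u = -2/9 + C1*exp(-3*x) + C2*exp(3*x).
Apply the initial conditions: u(0) = -2/9 + C1 + C2 = -4 and u'(0) = -3*C1 + 3*C2 = 0. Solving gives C1 = -17/9, C2 = -17/9.

u = -2/9 - 17*exp(-3*x)/9 - 17*exp(3*x)/9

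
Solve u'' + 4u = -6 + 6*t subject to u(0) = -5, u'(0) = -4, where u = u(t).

u = -3/2 - 11*sin(2*t)/4 - 7*cos(2*t)/2 + 3*t/2

Characteristic equation r² + 4 = 0 has discriminant (0)² - 4·(4) = -16 < 0, so r = ± 2i.
Hence u_h = C1*cos(2*t) + C2*sin(2*t).
For the particular solution try u_p = A0 + A1*t. Substituting and matching coefficients of each power of t gives A0 = -3/2, A1 = 3/2, so u_p = -3/2 + 3*t/2.
General solution: u = -3/2 + 3*t/2 + C1*cos(2*t) + C2*sin(2*t).
Apply the initial conditions: u(0) = -3/2 + C1 = -5 and u'(0) = 3/2 + 2*C2 = -4. Solving gives C1 = -7/2, C2 = -11/4.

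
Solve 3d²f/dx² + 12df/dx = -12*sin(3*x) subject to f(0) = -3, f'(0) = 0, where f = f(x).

Divide through by 3: f'' + 4f' = -4*sin(3*x).
Characteristic equation r² + 4r = 0 factors as (r + 4)r = 0, so r = -4, 0.
Hence f_h = C1*exp(-4*x) + C2.
Try f_p = A*cos(3*x) + B*sin(3*x). Substituting and equating the coefficients of cos(3x) and sin(3x) gives A = 16/75, B = 4/25, so f_p = 4*sin(3*x)/25 + 16*cos(3*x)/75.
General solution: f = C2 + 4*sin(3*x)/25 + 16*cos(3*x)/75 + C1*exp(-4*x).
Apply the initial conditions: f(0) = 16/75 + C1 + C2 = -3 and f'(0) = 12/25 - 4*C1 = 0. Solving gives C1 = 3/25, C2 = -10/3.

f = -10/3 + 3*exp(-4*x)/25 + 4*sin(3*x)/25 + 16*cos(3*x)/75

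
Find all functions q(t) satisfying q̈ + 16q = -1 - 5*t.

Characteristic equation r² + 16 = 0 has discriminant (0)² - 4·(16) = -64 < 0, so r = ± 4i.
Hence q_h = C1*cos(4*t) + C2*sin(4*t).
For the particular solution try q_p = A0 + A1*t. Substituting and matching coefficients of each power of t gives A0 = -1/16, A1 = -5/16, so q_p = -1/16 - 5*t/16.

q = -1/16 - 5*t/16 + C1*cos(4*t) + C2*sin(4*t)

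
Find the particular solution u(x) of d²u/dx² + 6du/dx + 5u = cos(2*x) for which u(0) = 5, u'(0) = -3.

u = -53*exp(-5*x)/116 + cos(2*x)/145 + 12*sin(2*x)/145 + 109*exp(-x)/20

Characteristic equation r² + 6r + 5 = 0 factors as (r + 1)(r + 5) = 0, so r = -1, -5.
Hence u_h = C1*exp(-x) + C2*exp(-5*x).
Try u_p = A*cos(2*x) + B*sin(2*x). Substituting and equating the coefficients of cos(2x) and sin(2x) gives A = 1/145, B = 12/145, so u_p = cos(2*x)/145 + 12*sin(2*x)/145.
General solution: u = cos(2*x)/145 + 12*sin(2*x)/145 + C1*exp(-x) + C2*exp(-5*x).
Apply the initial conditions: u(0) = 1/145 + C1 + C2 = 5 and u'(0) = 24/145 - C1 - 5*C2 = -3. Solving gives C1 = 109/20, C2 = -53/116.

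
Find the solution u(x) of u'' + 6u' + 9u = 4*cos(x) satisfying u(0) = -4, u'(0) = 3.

u = -108*exp(-3*x)/25 + 6*sin(x)/25 + 8*cos(x)/25 - 51*x*exp(-3*x)/5

Characteristic equation r² + 6r + 9 = 0 has discriminant (6)² - 4·(9) = 0, so r = -3 is a repeated root.
Hence u_h = (C1 + C2*x)*exp(-3*x).
Try u_p = A*cos(x) + B*sin(x). Substituting and equating the coefficients of cos(x) and sin(x) gives A = 8/25, B = 6/25, so u_p = 6*sin(x)/25 + 8*cos(x)/25.
General solution: u = 6*sin(x)/25 + 8*cos(x)/25 + C1*exp(-3*x) + C2*x*exp(-3*x).
Apply the initial conditions: u(0) = 8/25 + C1 = -4 and u'(0) = 6/25 + C2 - 3*C1 = 3. Solving gives C1 = -108/25, C2 = -51/5.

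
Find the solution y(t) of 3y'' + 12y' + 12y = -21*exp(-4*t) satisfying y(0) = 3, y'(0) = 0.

y = -7*exp(-4*t)/4 + 19*exp(-2*t)/4 + 5*t*exp(-2*t)/2

Divide through by 3: y'' + 4y' + 4y = -7*exp(-4*t).
Characteristic equation r² + 4r + 4 = 0 has discriminant (4)² - 4·(4) = 0, so r = -2 is a repeated root.
Hence y_h = (C1 + C2*t)*exp(-2*t).
Try y_p = A*exp(-4*t). Substituting into the equation and dividing by exp(-4*t) gives A = -7/4, so y_p = -7*exp(-4*t)/4.
General solution: y = -7*exp(-4*t)/4 + C1*exp(-2*t) + C2*t*exp(-2*t).
Apply the initial conditions: y(0) = -7/4 + C1 = 3 and y'(0) = 7 + C2 - 2*C1 = 0. Solving gives C1 = 19/4, C2 = 5/2.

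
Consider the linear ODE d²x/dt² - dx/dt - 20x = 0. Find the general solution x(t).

x = C1*exp(5*t) + C2*exp(-4*t)

Characteristic equation r² - r - 20 = 0 factors as (r - 5)(r + 4) = 0, so r = 5, -4.
Hence x_h = C1*exp(5*t) + C2*exp(-4*t).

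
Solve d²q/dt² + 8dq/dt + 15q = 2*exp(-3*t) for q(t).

q = C1*exp(-5*t) + C2*exp(-3*t) + t*exp(-3*t)

Characteristic equation r² + 8r + 15 = 0 factors as (r + 5)(r + 3) = 0, so r = -5, -3.
Hence q_h = C1*exp(-5*t) + C2*exp(-3*t).
Since exp(-3*t) solves the homogeneous equation (r = -3 is a root of multiplicity 1), multiply the trial by t. Try q_p = A*t*exp(-3*t). Substituting into the equation and dividing by exp(-3*t) gives A = 1, so q_p = t*exp(-3*t).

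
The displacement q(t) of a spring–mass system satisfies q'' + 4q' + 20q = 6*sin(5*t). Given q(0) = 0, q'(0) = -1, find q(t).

q = -24*cos(5*t)/85 - 6*sin(5*t)/85 - 7*exp(-2*t)*sin(4*t)/340 + 24*cos(4*t)*exp(-2*t)/85

Characteristic equation r² + 4r + 20 = 0 has discriminant (4)² - 4·(20) = -64 < 0, so r = -2 ± 4i.
Hence q_h = C1*cos(4*t)*exp(-2*t) + C2*exp(-2*t)*sin(4*t).
Try q_p = A*cos(5*t) + B*sin(5*t). Substituting and equating the coefficients of cos(5t) and sin(5t) gives A = -24/85, B = -6/85, so q_p = -24*cos(5*t)/85 - 6*sin(5*t)/85.
General solution: q = -24*cos(5*t)/85 - 6*sin(5*t)/85 + C1*cos(4*t)*exp(-2*t) + C2*exp(-2*t)*sin(4*t).
Apply the initial conditions: q(0) = -24/85 + C1 = 0 and q'(0) = -6/17 - 2*C1 + 4*C2 = -1. Solving gives C1 = 24/85, C2 = -7/340.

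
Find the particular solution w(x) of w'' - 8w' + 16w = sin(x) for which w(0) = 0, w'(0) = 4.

Characteristic equation r² - 8r + 16 = 0 has discriminant (-8)² - 4·(16) = 0, so r = 4 is a repeated root.
Hence w_h = (C1 + C2*x)*exp(4*x).
Try w_p = A*cos(x) + B*sin(x). Substituting and equating the coefficients of cos(x) and sin(x) gives A = 8/289, B = 15/289, so w_p = 8*cos(x)/289 + 15*sin(x)/289.
General solution: w = 8*cos(x)/289 + 15*sin(x)/289 + C1*exp(4*x) + C2*x*exp(4*x).
Apply the initial conditions: w(0) = 8/289 + C1 = 0 and w'(0) = 15/289 + C2 + 4*C1 = 4. Solving gives C1 = -8/289, C2 = 69/17.

w = -8*exp(4*x)/289 + 8*cos(x)/289 + 15*sin(x)/289 + 69*x*exp(4*x)/17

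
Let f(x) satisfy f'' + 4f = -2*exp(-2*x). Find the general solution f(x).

Characteristic equation r² + 4 = 0 has discriminant (0)² - 4·(4) = -16 < 0, so r = ± 2i.
Hence f_h = C1*cos(2*x) + C2*sin(2*x).
Try f_p = A*exp(-2*x). Substituting into the equation and dividing by exp(-2*x) gives A = -1/4, so f_p = -exp(-2*x)/4.

f = -exp(-2*x)/4 + C1*cos(2*x) + C2*sin(2*x)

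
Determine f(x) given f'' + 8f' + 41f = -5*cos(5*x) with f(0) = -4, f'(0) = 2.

f = -25*sin(5*x)/232 - 5*cos(5*x)/116 - 3083*exp(-4*x)*sin(5*x)/1160 - 459*cos(5*x)*exp(-4*x)/116

Characteristic equation r² + 8r + 41 = 0 has discriminant (8)² - 4·(41) = -100 < 0, so r = -4 ± 5i.
Hence f_h = C1*cos(5*x)*exp(-4*x) + C2*exp(-4*x)*sin(5*x).
Try f_p = A*cos(5*x) + B*sin(5*x). Substituting and equating the coefficients of cos(5x) and sin(5x) gives A = -5/116, B = -25/232, so f_p = -25*sin(5*x)/232 - 5*cos(5*x)/116.
General solution: f = -25*sin(5*x)/232 - 5*cos(5*x)/116 + C1*cos(5*x)*exp(-4*x) + C2*exp(-4*x)*sin(5*x).
Apply the initial conditions: f(0) = -5/116 + C1 = -4 and f'(0) = -125/232 - 4*C1 + 5*C2 = 2. Solving gives C1 = -459/116, C2 = -3083/1160.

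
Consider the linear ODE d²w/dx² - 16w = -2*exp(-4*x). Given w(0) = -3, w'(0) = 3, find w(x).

w = -59*exp(-4*x)/32 - 37*exp(4*x)/32 + x*exp(-4*x)/4

Characteristic equation r² - 16 = 0 factors as (r + 4)(r - 4) = 0, so r = -4, 4.
Hence w_h = C1*exp(-4*x) + C2*exp(4*x).
Since exp(-4*x) solves the homogeneous equation (r = -4 is a root of multiplicity 1), multiply the trial by x. Try w_p = A*x*exp(-4*x). Substituting into the equation and dividing by exp(-4*x) gives A = 1/4, so w_p = x*exp(-4*x)/4.
General solution: w = C1*exp(-4*x) + C2*exp(4*x) + x*exp(-4*x)/4.
Apply the initial conditions: w(0) = C1 + C2 = -3 and w'(0) = 1/4 - 4*C1 + 4*C2 = 3. Solving gives C1 = -59/32, C2 = -37/32.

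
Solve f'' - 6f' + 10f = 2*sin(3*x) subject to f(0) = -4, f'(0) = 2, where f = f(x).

Characteristic equation r² - 6r + 10 = 0 has discriminant (-6)² - 4·(10) = -4 < 0, so r = 3 ± i.
Hence f_h = C1*cos(x)*exp(3*x) + C2*exp(3*x)*sin(x).
Try f_p = A*cos(3*x) + B*sin(3*x). Substituting and equating the coefficients of cos(3x) and sin(3x) gives A = 36/325, B = 2/325, so f_p = 2*sin(3*x)/325 + 36*cos(3*x)/325.
General solution: f = 2*sin(3*x)/325 + 36*cos(3*x)/325 + C1*cos(x)*exp(3*x) + C2*exp(3*x)*sin(x).
Apply the initial conditions: f(0) = 36/325 + C1 = -4 and f'(0) = 6/325 + C2 + 3*C1 = 2. Solving gives C1 = -1336/325, C2 = 4652/325.

f = 2*sin(3*x)/325 + 36*cos(3*x)/325 - 1336*cos(x)*exp(3*x)/325 + 4652*exp(3*x)*sin(x)/325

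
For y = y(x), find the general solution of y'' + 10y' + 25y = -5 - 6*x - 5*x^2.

Characteristic equation r² + 10r + 25 = 0 has discriminant (10)² - 4·(25) = 0, so r = -5 is a repeated root.
Hence y_h = (C1 + C2*x)*exp(-5*x).
For the particular solution try y_p = A0 + A1*x + A2*x^2. Substituting and matching coefficients of each power of x gives A0 = -19/125, A1 = -2/25, A2 = -1/5, so y_p = -19/125 - 2*x/25 - x^2/5.

y = -19/125 - 2*x/25 - x**2/5 + C1*exp(-5*x) + C2*x*exp(-5*x)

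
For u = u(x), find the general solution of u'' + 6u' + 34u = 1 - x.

u = 10/289 - x/34 + C1*cos(5*x)*exp(-3*x) + C2*exp(-3*x)*sin(5*x)

Characteristic equation r² + 6r + 34 = 0 has discriminant (6)² - 4·(34) = -100 < 0, so r = -3 ± 5i.
Hence u_h = C1*cos(5*x)*exp(-3*x) + C2*exp(-3*x)*sin(5*x).
For the particular solution try u_p = A0 + A1*x. Substituting and matching coefficients of each power of x gives A0 = 10/289, A1 = -1/34, so u_p = 10/289 - x/34.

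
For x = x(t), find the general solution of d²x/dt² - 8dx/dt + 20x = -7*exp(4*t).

Characteristic equation r² - 8r + 20 = 0 has discriminant (-8)² - 4·(20) = -16 < 0, so r = 4 ± 2i.
Hence x_h = C1*cos(2*t)*exp(4*t) + C2*exp(4*t)*sin(2*t).
Try x_p = A*exp(4*t). Substituting into the equation and dividing by exp(4*t) gives A = -7/4, so x_p = -7*exp(4*t)/4.

x = -7*exp(4*t)/4 + C1*cos(2*t)*exp(4*t) + C2*exp(4*t)*sin(2*t)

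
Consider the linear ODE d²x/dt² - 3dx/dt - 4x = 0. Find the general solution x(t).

x = C1*exp(-t) + C2*exp(4*t)

Characteristic equation r² - 3r - 4 = 0 factors as (r + 1)(r - 4) = 0, so r = -1, 4.
Hence x_h = C1*exp(-t) + C2*exp(4*t).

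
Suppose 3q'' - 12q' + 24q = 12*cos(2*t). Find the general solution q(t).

Divide through by 3: q'' - 4q' + 8q = 4*cos(2*t).
Characteristic equation r² - 4r + 8 = 0 has discriminant (-4)² - 4·(8) = -16 < 0, so r = 2 ± 2i.
Hence q_h = C1*cos(2*t)*exp(2*t) + C2*exp(2*t)*sin(2*t).
Try q_p = A*cos(2*t) + B*sin(2*t). Substituting and equating the coefficients of cos(2t) and sin(2t) gives A = 1/5, B = -2/5, so q_p = -2*sin(2*t)/5 + cos(2*t)/5.

q = -2*sin(2*t)/5 + cos(2*t)/5 + C1*cos(2*t)*exp(2*t) + C2*exp(2*t)*sin(2*t)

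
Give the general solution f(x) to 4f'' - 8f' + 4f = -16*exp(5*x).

Divide through by 4: f'' - 2f' + f = -4*exp(5*x).
Characteristic equation r² - 2r + 1 = 0 has discriminant (-2)² - 4·(1) = 0, so r = 1 is a repeated root.
Hence f_h = (C1 + C2*x)*exp(x).
Try f_p = A*exp(5*x). Substituting into the equation and dividing by exp(5*x) gives A = -1/4, so f_p = -exp(5*x)/4.

f = -exp(5*x)/4 + C1*exp(x) + C2*x*exp(x)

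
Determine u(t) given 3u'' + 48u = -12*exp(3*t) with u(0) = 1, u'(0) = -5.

u = -113*sin(4*t)/100 - 4*exp(3*t)/25 + 29*cos(4*t)/25

Divide through by 3: u'' + 16u = -4*exp(3*t).
Characteristic equation r² + 16 = 0 has discriminant (0)² - 4·(16) = -64 < 0, so r = ± 4i.
Hence u_h = C1*cos(4*t) + C2*sin(4*t).
Try u_p = A*exp(3*t). Substituting into the equation and dividing by exp(3*t) gives A = -4/25, so u_p = -4*exp(3*t)/25.
General solution: u = -4*exp(3*t)/25 + C1*cos(4*t) + C2*sin(4*t).
Apply the initial conditions: u(0) = -4/25 + C1 = 1 and u'(0) = -12/25 + 4*C2 = -5. Solving gives C1 = 29/25, C2 = -113/100.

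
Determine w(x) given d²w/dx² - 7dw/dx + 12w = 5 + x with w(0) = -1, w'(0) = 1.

w = 67/144 - 61*exp(3*x)/9 + x/12 + 85*exp(4*x)/16

Characteristic equation r² - 7r + 12 = 0 factors as (r - 4)(r - 3) = 0, so r = 4, 3.
Hence w_h = C1*exp(4*x) + C2*exp(3*x).
For the particular solution try w_p = A0 + A1*x. Substituting and matching coefficients of each power of x gives A0 = 67/144, A1 = 1/12, so w_p = 67/144 + x/12.
General solution: w = 67/144 + x/12 + C1*exp(4*x) + C2*exp(3*x).
Apply the initial conditions: w(0) = 67/144 + C1 + C2 = -1 and w'(0) = 1/12 + 3*C2 + 4*C1 = 1. Solving gives C1 = 85/16, C2 = -61/9.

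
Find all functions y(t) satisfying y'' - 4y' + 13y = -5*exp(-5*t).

y = -5*exp(-5*t)/58 + C1*cos(3*t)*exp(2*t) + C2*exp(2*t)*sin(3*t)

Characteristic equation r² - 4r + 13 = 0 has discriminant (-4)² - 4·(13) = -36 < 0, so r = 2 ± 3i.
Hence y_h = C1*cos(3*t)*exp(2*t) + C2*exp(2*t)*sin(3*t).
Try y_p = A*exp(-5*t). Substituting into the equation and dividing by exp(-5*t) gives A = -5/58, so y_p = -5*exp(-5*t)/58.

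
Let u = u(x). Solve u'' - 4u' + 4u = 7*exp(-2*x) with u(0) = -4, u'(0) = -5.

Characteristic equation r² - 4r + 4 = 0 has discriminant (-4)² - 4·(4) = 0, so r = 2 is a repeated root.
Hence u_h = (C1 + C2*x)*exp(2*x).
Try u_p = A*exp(-2*x). Substituting into the equation and dividing by exp(-2*x) gives A = 7/16, so u_p = 7*exp(-2*x)/16.
General solution: u = 7*exp(-2*x)/16 + C1*exp(2*x) + C2*x*exp(2*x).
Apply the initial conditions: u(0) = 7/16 + C1 = -4 and u'(0) = -7/8 + C2 + 2*C1 = -5. Solving gives C1 = -71/16, C2 = 19/4.

u = -71*exp(2*x)/16 + 7*exp(-2*x)/16 + 19*x*exp(2*x)/4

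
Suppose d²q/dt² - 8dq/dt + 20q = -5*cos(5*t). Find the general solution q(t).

q = cos(5*t)/65 + 8*sin(5*t)/65 + C1*cos(2*t)*exp(4*t) + C2*exp(4*t)*sin(2*t)

Characteristic equation r² - 8r + 20 = 0 has discriminant (-8)² - 4·(20) = -16 < 0, so r = 4 ± 2i.
Hence q_h = C1*cos(2*t)*exp(4*t) + C2*exp(4*t)*sin(2*t).
Try q_p = A*cos(5*t) + B*sin(5*t). Substituting and equating the coefficients of cos(5t) and sin(5t) gives A = 1/65, B = 8/65, so q_p = cos(5*t)/65 + 8*sin(5*t)/65.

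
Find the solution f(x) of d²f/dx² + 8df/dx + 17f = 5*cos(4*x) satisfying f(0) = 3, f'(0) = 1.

f = cos(4*x)/205 + 32*sin(4*x)/205 + 614*cos(x)*exp(-4*x)/205 + 2533*exp(-4*x)*sin(x)/205

Characteristic equation r² + 8r + 17 = 0 has discriminant (8)² - 4·(17) = -4 < 0, so r = -4 ± i.
Hence f_h = C1*cos(x)*exp(-4*x) + C2*exp(-4*x)*sin(x).
Try f_p = A*cos(4*x) + B*sin(4*x). Substituting and equating the coefficients of cos(4x) and sin(4x) gives A = 1/205, B = 32/205, so f_p = cos(4*x)/205 + 32*sin(4*x)/205.
General solution: f = cos(4*x)/205 + 32*sin(4*x)/205 + C1*cos(x)*exp(-4*x) + C2*exp(-4*x)*sin(x).
Apply the initial conditions: f(0) = 1/205 + C1 = 3 and f'(0) = 128/205 + C2 - 4*C1 = 1. Solving gives C1 = 614/205, C2 = 2533/205.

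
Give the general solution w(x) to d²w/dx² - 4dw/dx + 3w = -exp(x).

w = C1*exp(3*x) + C2*exp(x) + x*exp(x)/2

Characteristic equation r² - 4r + 3 = 0 factors as (r - 3)(r - 1) = 0, so r = 3, 1.
Hence w_h = C1*exp(3*x) + C2*exp(x).
Since exp(x) solves the homogeneous equation (r = 1 is a root of multiplicity 1), multiply the trial by x. Try w_p = A*x*exp(x). Substituting into the equation and dividing by exp(x) gives A = 1/2, so w_p = x*exp(x)/2.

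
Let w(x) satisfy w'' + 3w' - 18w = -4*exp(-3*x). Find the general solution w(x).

w = 2*exp(-3*x)/9 + C1*exp(3*x) + C2*exp(-6*x)

Characteristic equation r² + 3r - 18 = 0 factors as (r - 3)(r + 6) = 0, so r = 3, -6.
Hence w_h = C1*exp(3*x) + C2*exp(-6*x).
Try w_p = A*exp(-3*x). Substituting into the equation and dividing by exp(-3*x) gives A = 2/9, so w_p = 2*exp(-3*x)/9.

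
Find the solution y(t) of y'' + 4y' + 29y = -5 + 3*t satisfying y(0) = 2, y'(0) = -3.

y = -157/841 + 3*t/29 + 1068*exp(-2*t)*sin(5*t)/4205 + 1839*cos(5*t)*exp(-2*t)/841

Characteristic equation r² + 4r + 29 = 0 has discriminant (4)² - 4·(29) = -100 < 0, so r = -2 ± 5i.
Hence y_h = C1*cos(5*t)*exp(-2*t) + C2*exp(-2*t)*sin(5*t).
For the particular solution try y_p = A0 + A1*t. Substituting and matching coefficients of each power of t gives A0 = -157/841, A1 = 3/29, so y_p = -157/841 + 3*t/29.
General solution: y = -157/841 + 3*t/29 + C1*cos(5*t)*exp(-2*t) + C2*exp(-2*t)*sin(5*t).
Apply the initial conditions: y(0) = -157/841 + C1 = 2 and y'(0) = 3/29 - 2*C1 + 5*C2 = -3. Solving gives C1 = 1839/841, C2 = 1068/4205.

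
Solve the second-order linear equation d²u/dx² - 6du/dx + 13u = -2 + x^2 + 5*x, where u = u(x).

u = 98/2197 + x**2/13 + 77*x/169 + C1*cos(2*x)*exp(3*x) + C2*exp(3*x)*sin(2*x)

Characteristic equation r² - 6r + 13 = 0 has discriminant (-6)² - 4·(13) = -16 < 0, so r = 3 ± 2i.
Hence u_h = C1*cos(2*x)*exp(3*x) + C2*exp(3*x)*sin(2*x).
For the particular solution try u_p = A0 + A1*x + A2*x^2. Substituting and matching coefficients of each power of x gives A0 = 98/2197, A1 = 77/169, A2 = 1/13, so u_p = 98/2197 + x^2/13 + 77*x/169.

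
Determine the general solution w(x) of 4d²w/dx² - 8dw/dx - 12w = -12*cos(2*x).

w = 12*sin(2*x)/65 + 21*cos(2*x)/65 + C1*exp(3*x) + C2*exp(-x)

Divide through by 4: w'' - 2w' - 3w = -3*cos(2*x).
Characteristic equation r² - 2r - 3 = 0 factors as (r - 3)(r + 1) = 0, so r = 3, -1.
Hence w_h = C1*exp(3*x) + C2*exp(-x).
Try w_p = A*cos(2*x) + B*sin(2*x). Substituting and equating the coefficients of cos(2x) and sin(2x) gives A = 21/65, B = 12/65, so w_p = 12*sin(2*x)/65 + 21*cos(2*x)/65.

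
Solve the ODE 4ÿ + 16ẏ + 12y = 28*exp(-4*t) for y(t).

Divide through by 4: y'' + 4y' + 3y = 7*exp(-4*t).
Characteristic equation r² + 4r + 3 = 0 factors as (r + 1)(r + 3) = 0, so r = -1, -3.
Hence y_h = C1*exp(-t) + C2*exp(-3*t).
Try y_p = A*exp(-4*t). Substituting into the equation and dividing by exp(-4*t) gives A = 7/3, so y_p = 7*exp(-4*t)/3.

y = 7*exp(-4*t)/3 + C1*exp(-t) + C2*exp(-3*t)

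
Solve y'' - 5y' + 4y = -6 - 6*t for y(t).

y = -27/8 - 3*t/2 + C1*exp(t) + C2*exp(4*t)

Characteristic equation r² - 5r + 4 = 0 factors as (r - 1)(r - 4) = 0, so r = 1, 4.
Hence y_h = C1*exp(t) + C2*exp(4*t).
For the particular solution try y_p = A0 + A1*t. Substituting and matching coefficients of each power of t gives A0 = -27/8, A1 = -3/2, so y_p = -27/8 - 3*t/2.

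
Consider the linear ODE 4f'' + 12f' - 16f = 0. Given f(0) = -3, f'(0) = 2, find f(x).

f = -exp(-4*x) - 2*exp(x)

Divide through by 4: f'' + 3f' - 4f = 0.
Characteristic equation r² + 3r - 4 = 0 factors as (r + 4)(r - 1) = 0, so r = -4, 1.
Hence f_h = C1*exp(-4*x) + C2*exp(x).
Apply the initial conditions: f(0) = C1 + C2 = -3 and f'(0) = C2 - 4*C1 = 2. Solving gives C1 = -1, C2 = -2.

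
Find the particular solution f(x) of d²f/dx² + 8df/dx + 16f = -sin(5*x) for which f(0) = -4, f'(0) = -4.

Characteristic equation r² + 8r + 16 = 0 has discriminant (8)² - 4·(16) = 0, so r = -4 is a repeated root.
Hence f_h = (C1 + C2*x)*exp(-4*x).
Try f_p = A*cos(5*x) + B*sin(5*x). Substituting and equating the coefficients of cos(5x) and sin(5x) gives A = 40/1681, B = 9/1681, so f_p = 9*sin(5*x)/1681 + 40*cos(5*x)/1681.
General solution: f = 9*sin(5*x)/1681 + 40*cos(5*x)/1681 + C1*exp(-4*x) + C2*x*exp(-4*x).
Apply the initial conditions: f(0) = 40/1681 + C1 = -4 and f'(0) = 45/1681 + C2 - 4*C1 = -4. Solving gives C1 = -6764/1681, C2 = -825/41.

f = -6764*exp(-4*x)/1681 + 9*sin(5*x)/1681 + 40*cos(5*x)/1681 - 825*x*exp(-4*x)/41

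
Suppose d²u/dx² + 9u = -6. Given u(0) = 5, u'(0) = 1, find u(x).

u = -2/3 + sin(3*x)/3 + 17*cos(3*x)/3

Characteristic equation r² + 9 = 0 has discriminant (0)² - 4·(9) = -36 < 0, so r = ± 3i.
Hence u_h = C1*cos(3*x) + C2*sin(3*x).
For the particular solution try u_p = A0. Substituting and matching coefficients of each power of x gives A0 = -2/3, so u_p = -2/3.
General solution: u = -2/3 + C1*cos(3*x) + C2*sin(3*x).
Apply the initial conditions: u(0) = -2/3 + C1 = 5 and u'(0) = 3*C2 = 1. Solving gives C1 = 17/3, C2 = 1/3.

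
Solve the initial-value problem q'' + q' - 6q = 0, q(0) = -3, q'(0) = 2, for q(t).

q = -8*exp(-3*t)/5 - 7*exp(2*t)/5

Characteristic equation r² + r - 6 = 0 factors as (r + 3)(r - 2) = 0, so r = -3, 2.
Hence q_h = C1*exp(-3*t) + C2*exp(2*t).
Apply the initial conditions: q(0) = C1 + C2 = -3 and q'(0) = -3*C1 + 2*C2 = 2. Solving gives C1 = -8/5, C2 = -7/5.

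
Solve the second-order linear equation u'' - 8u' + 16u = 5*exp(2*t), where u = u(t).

u = 5*exp(2*t)/4 + C1*exp(4*t) + C2*t*exp(4*t)

Characteristic equation r² - 8r + 16 = 0 has discriminant (-8)² - 4·(16) = 0, so r = 4 is a repeated root.
Hence u_h = (C1 + C2*t)*exp(4*t).
Try u_p = A*exp(2*t). Substituting into the equation and dividing by exp(2*t) gives A = 5/4, so u_p = 5*exp(2*t)/4.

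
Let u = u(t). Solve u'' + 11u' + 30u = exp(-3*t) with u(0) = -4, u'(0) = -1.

Characteristic equation r² + 11r + 30 = 0 factors as (r + 5)(r + 6) = 0, so r = -5, -6.
Hence u_h = C1*exp(-5*t) + C2*exp(-6*t).
Try u_p = A*exp(-3*t). Substituting into the equation and dividing by exp(-3*t) gives A = 1/6, so u_p = exp(-3*t)/6.
General solution: u = exp(-3*t)/6 + C1*exp(-5*t) + C2*exp(-6*t).
Apply the initial conditions: u(0) = 1/6 + C1 + C2 = -4 and u'(0) = -1/2 - 6*C2 - 5*C1 = -1. Solving gives C1 = -51/2, C2 = 64/3.

u = -51*exp(-5*t)/2 + exp(-3*t)/6 + 64*exp(-6*t)/3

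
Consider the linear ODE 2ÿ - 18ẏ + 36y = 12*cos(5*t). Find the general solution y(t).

y = -135*sin(5*t)/1037 - 21*cos(5*t)/1037 + C1*exp(3*t) + C2*exp(6*t)

Divide through by 2: y'' - 9y' + 18y = 6*cos(5*t).
Characteristic equation r² - 9r + 18 = 0 factors as (r - 3)(r - 6) = 0, so r = 3, 6.
Hence y_h = C1*exp(3*t) + C2*exp(6*t).
Try y_p = A*cos(5*t) + B*sin(5*t). Substituting and equating the coefficients of cos(5t) and sin(5t) gives A = -21/1037, B = -135/1037, so y_p = -135*sin(5*t)/1037 - 21*cos(5*t)/1037.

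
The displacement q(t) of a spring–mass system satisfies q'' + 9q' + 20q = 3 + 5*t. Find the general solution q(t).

Characteristic equation r² + 9r + 20 = 0 factors as (r + 5)(r + 4) = 0, so r = -5, -4.
Hence q_h = C1*exp(-5*t) + C2*exp(-4*t).
For the particular solution try q_p = A0 + A1*t. Substituting and matching coefficients of each power of t gives A0 = 3/80, A1 = 1/4, so q_p = 3/80 + t/4.

q = 3/80 + t/4 + C1*exp(-5*t) + C2*exp(-4*t)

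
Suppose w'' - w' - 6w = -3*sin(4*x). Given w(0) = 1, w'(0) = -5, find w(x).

w = -87*exp(3*x)/125 - 3*cos(4*x)/125 + 33*sin(4*x)/250 + 43*exp(-2*x)/25

Characteristic equation r² - r - 6 = 0 factors as (r + 2)(r - 3) = 0, so r = -2, 3.
Hence w_h = C1*exp(-2*x) + C2*exp(3*x).
Try w_p = A*cos(4*x) + B*sin(4*x). Substituting and equating the coefficients of cos(4x) and sin(4x) gives A = -3/125, B = 33/250, so w_p = -3*cos(4*x)/125 + 33*sin(4*x)/250.
General solution: w = -3*cos(4*x)/125 + 33*sin(4*x)/250 + C1*exp(-2*x) + C2*exp(3*x).
Apply the initial conditions: w(0) = -3/125 + C1 + C2 = 1 and w'(0) = 66/125 - 2*C1 + 3*C2 = -5. Solving gives C1 = 43/25, C2 = -87/125.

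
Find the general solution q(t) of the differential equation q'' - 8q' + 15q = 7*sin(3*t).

q = 7*sin(3*t)/102 + 14*cos(3*t)/51 + C1*exp(5*t) + C2*exp(3*t)

Characteristic equation r² - 8r + 15 = 0 factors as (r - 5)(r - 3) = 0, so r = 5, 3.
Hence q_h = C1*exp(5*t) + C2*exp(3*t).
Try q_p = A*cos(3*t) + B*sin(3*t). Substituting and equating the coefficients of cos(3t) and sin(3t) gives A = 14/51, B = 7/102, so q_p = 7*sin(3*t)/102 + 14*cos(3*t)/51.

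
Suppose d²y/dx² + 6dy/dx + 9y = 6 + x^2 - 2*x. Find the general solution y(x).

y = 8/9 - 10*x/27 + x**2/9 + C1*exp(-3*x) + C2*x*exp(-3*x)

Characteristic equation r² + 6r + 9 = 0 has discriminant (6)² - 4·(9) = 0, so r = -3 is a repeated root.
Hence y_h = (C1 + C2*x)*exp(-3*x).
For the particular solution try y_p = A0 + A1*x + A2*x^2. Substituting and matching coefficients of each power of x gives A0 = 8/9, A1 = -10/27, A2 = 1/9, so y_p = 8/9 - 10*x/27 + x^2/9.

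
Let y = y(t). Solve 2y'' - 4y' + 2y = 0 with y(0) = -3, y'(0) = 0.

y = -3*exp(t) + 3*t*exp(t)

Divide through by 2: y'' - 2y' + y = 0.
Characteristic equation r² - 2r + 1 = 0 has discriminant (-2)² - 4·(1) = 0, so r = 1 is a repeated root.
Hence y_h = (C1 + C2*t)*exp(t).
Apply the initial conditions: y(0) = C1 = -3 and y'(0) = C1 + C2 = 0. Solving gives C1 = -3, C2 = 3.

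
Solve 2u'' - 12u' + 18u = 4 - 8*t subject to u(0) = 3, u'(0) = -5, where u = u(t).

u = -2/27 - 4*t/9 + 83*exp(3*t)/27 - 124*t*exp(3*t)/9

Divide through by 2: u'' - 6u' + 9u = 2 - 4*t.
Characteristic equation r² - 6r + 9 = 0 has discriminant (-6)² - 4·(9) = 0, so r = 3 is a repeated root.
Hence u_h = (C1 + C2*t)*exp(3*t).
For the particular solution try u_p = A0 + A1*t. Substituting and matching coefficients of each power of t gives A0 = -2/27, A1 = -4/9, so u_p = -2/27 - 4*t/9.
General solution: u = -2/27 - 4*t/9 + C1*exp(3*t) + C2*t*exp(3*t).
Apply the initial conditions: u(0) = -2/27 + C1 = 3 and u'(0) = -4/9 + C2 + 3*C1 = -5. Solving gives C1 = 83/27, C2 = -124/9.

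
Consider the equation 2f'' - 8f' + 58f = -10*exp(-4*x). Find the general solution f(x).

Divide through by 2: f'' - 4f' + 29f = -5*exp(-4*x).
Characteristic equation r² - 4r + 29 = 0 has discriminant (-4)² - 4·(29) = -100 < 0, so r = 2 ± 5i.
Hence f_h = C1*cos(5*x)*exp(2*x) + C2*exp(2*x)*sin(5*x).
Try f_p = A*exp(-4*x). Substituting into the equation and dividing by exp(-4*x) gives A = -5/61, so f_p = -5*exp(-4*x)/61.

f = -5*exp(-4*x)/61 + C1*cos(5*x)*exp(2*x) + C2*exp(2*x)*sin(5*x)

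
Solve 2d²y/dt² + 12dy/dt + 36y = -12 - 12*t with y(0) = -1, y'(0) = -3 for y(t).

Divide through by 2: y'' + 6y' + 18y = -6 - 6*t.
Characteristic equation r² + 6r + 18 = 0 has discriminant (6)² - 4·(18) = -36 < 0, so r = -3 ± 3i.
Hence y_h = C1*cos(3*t)*exp(-3*t) + C2*exp(-3*t)*sin(3*t).
For the particular solution try y_p = A0 + A1*t. Substituting and matching coefficients of each power of t gives A0 = -2/9, A1 = -1/3, so y_p = -2/9 - t/3.
General solution: y = -2/9 - t/3 + C1*cos(3*t)*exp(-3*t) + C2*exp(-3*t)*sin(3*t).
Apply the initial conditions: y(0) = -2/9 + C1 = -1 and y'(0) = -1/3 - 3*C1 + 3*C2 = -3. Solving gives C1 = -7/9, C2 = -5/3.

y = -2/9 - t/3 - 7*cos(3*t)*exp(-3*t)/9 - 5*exp(-3*t)*sin(3*t)/3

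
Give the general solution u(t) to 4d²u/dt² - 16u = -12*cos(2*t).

u = 3*cos(2*t)/8 + C1*exp(2*t) + C2*exp(-2*t)

Divide through by 4: u'' - 4u = -3*cos(2*t).
Characteristic equation r² - 4 = 0 factors as (r - 2)(r + 2) = 0, so r = 2, -2.
Hence u_h = C1*exp(2*t) + C2*exp(-2*t).
Try u_p = A*cos(2*t) + B*sin(2*t). Substituting and equating the coefficients of cos(2t) and sin(2t) gives A = 3/8, B = 0, so u_p = 3*cos(2*t)/8.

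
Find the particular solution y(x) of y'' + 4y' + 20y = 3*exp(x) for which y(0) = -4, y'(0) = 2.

Characteristic equation r² + 4r + 20 = 0 has discriminant (4)² - 4·(20) = -64 < 0, so r = -2 ± 4i.
Hence y_h = C1*cos(4*x)*exp(-2*x) + C2*exp(-2*x)*sin(4*x).
Try y_p = A*exp(x). Substituting into the equation and dividing by exp(x) gives A = 3/25, so y_p = 3*exp(x)/25.
General solution: y = 3*exp(x)/25 + C1*cos(4*x)*exp(-2*x) + C2*exp(-2*x)*sin(4*x).
Apply the initial conditions: y(0) = 3/25 + C1 = -4 and y'(0) = 3/25 - 2*C1 + 4*C2 = 2. Solving gives C1 = -103/25, C2 = -159/100.

y = 3*exp(x)/25 - 159*exp(-2*x)*sin(4*x)/100 - 103*cos(4*x)*exp(-2*x)/25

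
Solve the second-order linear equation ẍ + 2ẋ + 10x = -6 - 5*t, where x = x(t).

x = -1/2 - t/2 + C1*cos(3*t)*exp(-t) + C2*exp(-t)*sin(3*t)

Characteristic equation r² + 2r + 10 = 0 has discriminant (2)² - 4·(10) = -36 < 0, so r = -1 ± 3i.
Hence x_h = C1*cos(3*t)*exp(-t) + C2*exp(-t)*sin(3*t).
For the particular solution try x_p = A0 + A1*t. Substituting and matching coefficients of each power of t gives A0 = -1/2, A1 = -1/2, so x_p = -1/2 - t/2.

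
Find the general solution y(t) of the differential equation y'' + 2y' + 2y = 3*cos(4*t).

Characteristic equation r² + 2r + 2 = 0 has discriminant (2)² - 4·(2) = -4 < 0, so r = -1 ± i.
Hence y_h = C1*cos(t)*exp(-t) + C2*exp(-t)*sin(t).
Try y_p = A*cos(4*t) + B*sin(4*t). Substituting and equating the coefficients of cos(4t) and sin(4t) gives A = -21/130, B = 6/65, so y_p = -21*cos(4*t)/130 + 6*sin(4*t)/65.

y = -21*cos(4*t)/130 + 6*sin(4*t)/65 + C1*cos(t)*exp(-t) + C2*exp(-t)*sin(t)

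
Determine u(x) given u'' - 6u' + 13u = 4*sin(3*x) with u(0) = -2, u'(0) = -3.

u = 4*sin(3*x)/85 + 18*cos(3*x)/85 - 188*cos(2*x)*exp(3*x)/85 + 297*exp(3*x)*sin(2*x)/170

Characteristic equation r² - 6r + 13 = 0 has discriminant (-6)² - 4·(13) = -16 < 0, so r = 3 ± 2i.
Hence u_h = C1*cos(2*x)*exp(3*x) + C2*exp(3*x)*sin(2*x).
Try u_p = A*cos(3*x) + B*sin(3*x). Substituting and equating the coefficients of cos(3x) and sin(3x) gives A = 18/85, B = 4/85, so u_p = 4*sin(3*x)/85 + 18*cos(3*x)/85.
General solution: u = 4*sin(3*x)/85 + 18*cos(3*x)/85 + C1*cos(2*x)*exp(3*x) + C2*exp(3*x)*sin(2*x).
Apply the initial conditions: u(0) = 18/85 + C1 = -2 and u'(0) = 12/85 + 2*C2 + 3*C1 = -3. Solving gives C1 = -188/85, C2 = 297/170.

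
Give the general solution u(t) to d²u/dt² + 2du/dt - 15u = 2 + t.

u = -32/225 - t/15 + C1*exp(3*t) + C2*exp(-5*t)

Characteristic equation r² + 2r - 15 = 0 factors as (r - 3)(r + 5) = 0, so r = 3, -5.
Hence u_h = C1*exp(3*t) + C2*exp(-5*t).
For the particular solution try u_p = A0 + A1*t. Substituting and matching coefficients of each power of t gives A0 = -32/225, A1 = -1/15, so u_p = -32/225 - t/15.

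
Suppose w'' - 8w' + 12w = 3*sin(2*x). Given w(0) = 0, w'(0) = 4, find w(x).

Characteristic equation r² - 8r + 12 = 0 factors as (r - 2)(r - 6) = 0, so r = 2, 6.
Hence w_h = C1*exp(2*x) + C2*exp(6*x).
Try w_p = A*cos(2*x) + B*sin(2*x). Substituting and equating the coefficients of cos(2x) and sin(2x) gives A = 3/20, B = 3/40, so w_p = 3*cos(2*x)/20 + 3*sin(2*x)/40.
General solution: w = 3*cos(2*x)/20 + 3*sin(2*x)/40 + C1*exp(2*x) + C2*exp(6*x).
Apply the initial conditions: w(0) = 3/20 + C1 + C2 = 0 and w'(0) = 3/20 + 2*C1 + 6*C2 = 4. Solving gives C1 = -19/16, C2 = 83/80.

w = -19*exp(2*x)/16 + 3*cos(2*x)/20 + 3*sin(2*x)/40 + 83*exp(6*x)/80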